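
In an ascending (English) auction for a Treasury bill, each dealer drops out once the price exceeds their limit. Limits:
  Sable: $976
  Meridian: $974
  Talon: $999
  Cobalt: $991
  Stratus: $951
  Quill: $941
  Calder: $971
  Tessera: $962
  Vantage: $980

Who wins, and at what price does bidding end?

Talon wins at $991

Rule: the price rises until one bidder remains; the winner pays the price at which the last rival dropped out.
Sorting limits: 999 (Talon) > 991 (Cobalt) > 980 (Vantage) > 976 (Sable) > 974 (Meridian) > 971 (Calder) > …
Once the price passes $991, only Talon is left; the hammer falls at Cobalt's limit of $991.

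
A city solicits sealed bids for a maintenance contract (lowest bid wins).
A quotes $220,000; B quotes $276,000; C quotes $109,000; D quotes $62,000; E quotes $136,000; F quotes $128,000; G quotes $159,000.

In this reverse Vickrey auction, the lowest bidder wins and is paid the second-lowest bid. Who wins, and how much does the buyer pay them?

Bids in order: 62,000 (D) < 109,000 (C) < 128,000 (F) < 136,000 (E) < 159,000 (G) < 220,000 (A) < …
Second-price: D is paid C's bid of $109,000.

D is paid $109,000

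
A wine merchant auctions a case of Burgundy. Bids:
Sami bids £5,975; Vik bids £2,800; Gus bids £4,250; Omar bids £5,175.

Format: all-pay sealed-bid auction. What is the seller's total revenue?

Total revenue: £18,200

Bids ranked: 5,975 (Sami) > 5,175 (Omar) > 4,250 (Gus) > 2,800 (Vik)
Sami wins with the top bid; all bids are sunk regardless.
Every bidder forfeits their bid regardless of winning.
Revenue = 5,975 + 2,800 + 4,250 + 5,175 = £18,200.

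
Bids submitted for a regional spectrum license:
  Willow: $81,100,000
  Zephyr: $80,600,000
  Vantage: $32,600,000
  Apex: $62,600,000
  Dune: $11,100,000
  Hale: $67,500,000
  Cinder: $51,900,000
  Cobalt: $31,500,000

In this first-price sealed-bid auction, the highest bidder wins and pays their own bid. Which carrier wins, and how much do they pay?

Rule: the highest bidder wins and pays their own bid.
Sorting bids: 81,100,000 (Willow) > 80,600,000 (Zephyr) > 67,500,000 (Hale) > 62,600,000 (Apex) > 51,900,000 (Cinder) > 32,600,000 (Vantage) > …
Willow has the highest bid and pays exactly that: $81,100,000.

Willow pays $81,100,000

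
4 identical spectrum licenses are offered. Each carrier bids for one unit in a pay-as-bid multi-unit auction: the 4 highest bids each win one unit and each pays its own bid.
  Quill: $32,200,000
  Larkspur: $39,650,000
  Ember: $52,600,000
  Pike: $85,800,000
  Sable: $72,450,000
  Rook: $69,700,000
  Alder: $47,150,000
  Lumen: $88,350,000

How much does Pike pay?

Pike pays $85,800,000

Ordering the bids: 88,350,000 (Lumen), 85,800,000 (Pike), 72,450,000 (Sable), 69,700,000 (Rook), 52,600,000 (Ember), 47,150,000 (Alder), …
Top 4: Lumen, Pike, Sable, Rook.
Pike wins → own bid $85,800,000.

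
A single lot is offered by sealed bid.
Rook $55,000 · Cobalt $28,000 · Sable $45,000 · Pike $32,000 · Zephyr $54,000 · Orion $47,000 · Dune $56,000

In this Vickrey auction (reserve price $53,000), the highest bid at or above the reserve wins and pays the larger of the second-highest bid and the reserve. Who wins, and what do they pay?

Dune pays $55,000

Sorting bids: 56,000 (Dune) > 55,000 (Rook) > 54,000 (Zephyr) > 47,000 (Orion) > 45,000 (Sable) > 32,000 (Pike) > …
Dune has the top bid at or above the reserve ($56,000).
Second-highest bid $55,000 exceeds the reserve $53,000 → payment $55,000.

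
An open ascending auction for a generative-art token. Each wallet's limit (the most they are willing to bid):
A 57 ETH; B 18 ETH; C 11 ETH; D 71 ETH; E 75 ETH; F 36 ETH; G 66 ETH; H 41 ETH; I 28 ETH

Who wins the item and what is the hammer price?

Rule: the price rises until one bidder remains; the winner pays the price at which the last rival dropped out.
Limits ranked: 75 (E) > 71 (D) > 66 (G) > 57 (A) > 41 (H) > 36 (F) > …
Once the price passes 71 ETH, only E is left; the hammer falls at D's limit of 71 ETH.

E wins at 71 ETH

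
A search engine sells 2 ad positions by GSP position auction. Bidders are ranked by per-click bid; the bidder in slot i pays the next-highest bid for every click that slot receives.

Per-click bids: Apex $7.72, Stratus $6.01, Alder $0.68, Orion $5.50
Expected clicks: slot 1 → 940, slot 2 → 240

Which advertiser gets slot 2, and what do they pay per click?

Stratus; $5.50 per click

Per-click bids in order: $7.72 (Apex) > $6.01 (Stratus) > $5.50 (Orion) > …
Slot 2 goes to the second-ranked bidder, Stratus, who pays the next bid down: $5.50/click.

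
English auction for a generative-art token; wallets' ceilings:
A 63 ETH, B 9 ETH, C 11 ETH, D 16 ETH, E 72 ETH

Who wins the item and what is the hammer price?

E wins at 63 ETH

Open ascending-bid auction: the price rises until one bidder remains; the winner pays the price at which the last rival dropped out.
Limits ranked: 72 (E) > 63 (A) > 16 (D) > 11 (C) > 9 (B)
A is the last rival to drop out, at 63 ETH; E remains and wins at that price.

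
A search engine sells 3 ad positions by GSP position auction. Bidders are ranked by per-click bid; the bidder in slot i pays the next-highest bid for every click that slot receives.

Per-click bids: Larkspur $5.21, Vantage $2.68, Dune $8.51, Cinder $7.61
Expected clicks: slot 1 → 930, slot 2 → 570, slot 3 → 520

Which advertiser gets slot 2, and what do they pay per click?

Per-click bids in order: $8.51 (Dune) > $7.61 (Cinder) > $5.21 (Larkspur) > $2.68 (Vantage)
Slot 2 goes to the second-ranked bidder, Cinder, who pays the next bid down: $5.21/click.

Cinder; $5.21 per click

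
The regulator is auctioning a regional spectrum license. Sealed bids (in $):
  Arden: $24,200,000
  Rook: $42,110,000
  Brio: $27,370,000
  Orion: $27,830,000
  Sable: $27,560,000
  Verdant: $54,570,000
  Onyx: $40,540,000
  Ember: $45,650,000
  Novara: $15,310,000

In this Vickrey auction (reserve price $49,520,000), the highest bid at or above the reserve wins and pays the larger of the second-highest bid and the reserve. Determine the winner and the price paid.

Verdant pays $49,520,000

Rule: the highest bid at or above the reserve wins and pays the larger of the second-highest bid and the reserve.
Bids ranked: 54,570,000 (Verdant) > 45,650,000 (Ember) > 42,110,000 (Rook) > 40,540,000 (Onyx) > 27,830,000 (Orion) > 27,560,000 (Sable) > …
Highest eligible bid: Verdant at $54,570,000.
max(second-highest $45,650,000, reserve $49,520,000) = $49,520,000.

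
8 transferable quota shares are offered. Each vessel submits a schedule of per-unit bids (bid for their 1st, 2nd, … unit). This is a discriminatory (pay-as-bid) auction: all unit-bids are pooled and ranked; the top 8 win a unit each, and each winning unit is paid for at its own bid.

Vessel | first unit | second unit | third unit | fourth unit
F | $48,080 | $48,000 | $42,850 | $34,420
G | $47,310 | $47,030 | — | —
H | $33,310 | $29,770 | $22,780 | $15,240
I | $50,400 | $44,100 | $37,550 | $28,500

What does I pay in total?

I pays $132,050

Pooled unit-bids ranked (top 8): 50,400 (I-1), 48,080 (F-1), 48,000 (F-2), 47,310 (G-1), 47,030 (G-2), 44,100 (I-2), 42,850 (F-3), 37,550 (I-3)
Next rejected bid: $34,420 (not a price — pay-as-bid).
I's winning unit-bids: 50,400 + 44,100 + 37,550 = $132,050.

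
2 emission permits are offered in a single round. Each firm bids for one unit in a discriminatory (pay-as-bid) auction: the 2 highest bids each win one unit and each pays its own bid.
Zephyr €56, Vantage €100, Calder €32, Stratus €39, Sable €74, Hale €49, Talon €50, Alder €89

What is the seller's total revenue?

Bids ranked high→low: 100 (Vantage), 89 (Alder), 74 (Sable), 56 (Zephyr), …
Top 2: Vantage, Alder.
Total revenue = 100 + 89 = €189.

Total revenue: €189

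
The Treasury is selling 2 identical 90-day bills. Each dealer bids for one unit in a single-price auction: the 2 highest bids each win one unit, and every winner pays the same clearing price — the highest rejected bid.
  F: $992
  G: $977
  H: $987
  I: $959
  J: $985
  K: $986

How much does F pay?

F pays $986

Sorting: 992 (F), 987 (H), 986 (K), 985 (J), …
The 2 highest are F, H.
Highest unsuccessful bid: $986 → clearing price.
F wins → pays $986.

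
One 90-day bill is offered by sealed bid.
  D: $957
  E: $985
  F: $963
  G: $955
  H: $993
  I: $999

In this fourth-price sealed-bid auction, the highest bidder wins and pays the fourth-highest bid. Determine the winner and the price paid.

Rule: the highest bidder wins and pays the fourth-highest bid.
Sorting bids: 999 (I) > 993 (H) > 985 (E) > 963 (F) > 957 (D) > 955 (G)
I is highest; pays the fourth-highest bid, $963.

I pays $963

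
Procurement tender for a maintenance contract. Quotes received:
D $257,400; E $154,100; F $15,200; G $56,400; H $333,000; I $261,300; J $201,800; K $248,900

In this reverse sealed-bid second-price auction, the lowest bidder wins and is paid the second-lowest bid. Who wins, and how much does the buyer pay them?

F is paid $56,400

Reverse sealed-bid second-price auction: the lowest bidder wins and is paid the second-lowest bid.
Bids ranked: 15,200 (F) < 56,400 (G) < 154,100 (E) < 201,800 (J) < 248,900 (K) < 257,400 (D) < …
F is lowest; is paid the second-lowest bid, $56,400.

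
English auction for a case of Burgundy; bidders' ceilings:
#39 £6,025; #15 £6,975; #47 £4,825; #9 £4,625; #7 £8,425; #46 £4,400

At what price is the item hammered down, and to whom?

Sorting limits: 8,425 (#7) > 6,975 (#15) > 6,025 (#39) > 4,825 (#47) > 4,625 (#9) > 4,400 (#46)
Bidding ends when #15 exits at £6,975; #7 takes it.

#7 wins at £6,975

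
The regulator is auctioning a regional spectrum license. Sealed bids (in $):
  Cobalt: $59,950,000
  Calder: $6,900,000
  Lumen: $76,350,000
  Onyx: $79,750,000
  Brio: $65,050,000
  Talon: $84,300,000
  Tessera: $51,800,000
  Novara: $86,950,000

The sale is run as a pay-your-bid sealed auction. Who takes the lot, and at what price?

Bids ranked: 86,950,000 (Novara) > 84,300,000 (Talon) > 79,750,000 (Onyx) > 76,350,000 (Lumen) > 65,050,000 (Brio) > 59,950,000 (Cobalt) > …
First-price: Novara pays what they bid, $86,950,000.

Novara pays $86,950,000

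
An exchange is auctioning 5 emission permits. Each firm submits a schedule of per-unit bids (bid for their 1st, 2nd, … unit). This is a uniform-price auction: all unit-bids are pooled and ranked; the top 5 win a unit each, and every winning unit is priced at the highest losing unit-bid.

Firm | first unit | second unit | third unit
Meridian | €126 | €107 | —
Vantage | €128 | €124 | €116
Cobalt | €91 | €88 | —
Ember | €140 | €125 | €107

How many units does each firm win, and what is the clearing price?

Merging the schedules and taking the best 5: 140 (Ember-1), 128 (Vantage-1), 126 (Meridian-1), 125 (Ember-2), 124 (Vantage-2)
The (k+1)-th unit-bid is €116.
Allocation: Ember 2, Meridian 1, Vantage 2.

Ember 2, Meridian 1, Vantage 2; clearing price €116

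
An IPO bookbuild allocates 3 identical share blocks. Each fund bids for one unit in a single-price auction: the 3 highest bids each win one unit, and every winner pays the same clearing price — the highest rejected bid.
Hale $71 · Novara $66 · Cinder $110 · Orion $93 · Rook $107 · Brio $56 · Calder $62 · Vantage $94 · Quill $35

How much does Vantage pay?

Sorting: 110 (Cinder), 107 (Rook), 94 (Vantage), 93 (Orion), 71 (Hale), …
Winners (3 units): Cinder, Rook, Vantage.
Clearing price = highest rejected bid = $93.
Vantage wins → pays $93.

Vantage pays $93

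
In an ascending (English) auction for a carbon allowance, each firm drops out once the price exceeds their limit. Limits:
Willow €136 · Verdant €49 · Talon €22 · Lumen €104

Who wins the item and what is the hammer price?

Willow wins at €104

Sorting limits: 136 (Willow) > 104 (Lumen) > 49 (Verdant) > 22 (Talon)
Bidding ends when Lumen exits at €104; Willow takes it.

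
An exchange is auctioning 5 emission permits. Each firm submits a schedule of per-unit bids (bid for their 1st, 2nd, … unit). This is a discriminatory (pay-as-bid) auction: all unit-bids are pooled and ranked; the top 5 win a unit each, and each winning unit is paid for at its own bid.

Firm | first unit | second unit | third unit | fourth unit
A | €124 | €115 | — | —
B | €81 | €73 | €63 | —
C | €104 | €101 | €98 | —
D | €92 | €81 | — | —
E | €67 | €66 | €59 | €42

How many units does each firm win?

A 2, C 3

Pooled unit-bids ranked (top 5): 124 (A-1), 115 (A-2), 104 (C-1), 101 (C-2), 98 (C-3)
Next rejected bid: €92 (not a price — pay-as-bid).
Allocation: A 2, C 3.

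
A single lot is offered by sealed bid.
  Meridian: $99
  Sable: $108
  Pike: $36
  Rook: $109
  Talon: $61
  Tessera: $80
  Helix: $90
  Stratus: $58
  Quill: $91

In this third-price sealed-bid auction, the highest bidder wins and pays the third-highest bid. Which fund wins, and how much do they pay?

Rook pays $99

Third-price sealed-bid auction: the highest bidder wins and pays the third-highest bid.
Bids ranked: 109 (Rook) > 108 (Sable) > 99 (Meridian) > 91 (Quill) > 90 (Helix) > 80 (Tessera) > …
Rook is highest; pays the third-highest bid, $99.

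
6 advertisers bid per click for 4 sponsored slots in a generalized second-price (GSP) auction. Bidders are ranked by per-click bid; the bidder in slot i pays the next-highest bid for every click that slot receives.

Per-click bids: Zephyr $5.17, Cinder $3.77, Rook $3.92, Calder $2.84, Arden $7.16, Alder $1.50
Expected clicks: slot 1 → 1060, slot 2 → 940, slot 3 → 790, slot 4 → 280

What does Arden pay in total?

Arden pays $5480.20

Sorting advertisers: $7.16 (Arden) > $5.17 (Zephyr) > $3.92 (Rook) > $3.77 (Cinder) > $2.84 (Calder) > …
Arden holds slot 1 → pays next bid $5.17 × 1060 clicks = $5480.20.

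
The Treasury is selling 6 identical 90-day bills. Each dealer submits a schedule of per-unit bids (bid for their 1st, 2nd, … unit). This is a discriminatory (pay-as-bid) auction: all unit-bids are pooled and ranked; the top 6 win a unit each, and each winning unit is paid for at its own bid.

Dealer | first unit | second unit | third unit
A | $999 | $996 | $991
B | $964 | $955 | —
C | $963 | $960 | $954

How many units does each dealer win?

A 3, B 1, C 2

Merging the schedules and taking the best 6: 999 (A-1), 996 (A-2), 991 (A-3), 964 (B-1), 963 (C-1), 960 (C-2)
Next rejected bid: $955 (not a price — pay-as-bid).
Allocation: A 3, B 1, C 2.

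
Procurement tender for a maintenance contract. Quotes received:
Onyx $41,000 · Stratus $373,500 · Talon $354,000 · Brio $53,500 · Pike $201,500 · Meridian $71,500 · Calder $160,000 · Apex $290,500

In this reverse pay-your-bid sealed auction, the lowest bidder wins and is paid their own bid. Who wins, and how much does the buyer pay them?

Onyx is paid $41,000

Bids in order: 41,000 (Onyx) < 53,500 (Brio) < 71,500 (Meridian) < 160,000 (Calder) < 201,500 (Pike) < 290,500 (Apex) < …
Onyx has the lowest bid and is paid exactly that: $41,000.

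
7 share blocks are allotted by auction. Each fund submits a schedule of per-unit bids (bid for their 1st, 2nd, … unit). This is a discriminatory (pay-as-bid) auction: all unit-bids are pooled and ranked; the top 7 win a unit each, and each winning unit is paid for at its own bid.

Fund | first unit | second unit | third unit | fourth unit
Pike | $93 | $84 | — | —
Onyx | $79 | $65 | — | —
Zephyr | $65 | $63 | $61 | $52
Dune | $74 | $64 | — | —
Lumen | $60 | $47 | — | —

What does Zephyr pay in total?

Zephyr pays $65

Merging the schedules and taking the best 7: 93 (Pike-1), 84 (Pike-2), 79 (Onyx-1), 74 (Dune-1), 65 (Onyx-2), 65 (Zephyr-1), 64 (Dune-2)
Next rejected bid: $63 (not a price — pay-as-bid).
Zephyr's winning unit-bids: 65 = $65.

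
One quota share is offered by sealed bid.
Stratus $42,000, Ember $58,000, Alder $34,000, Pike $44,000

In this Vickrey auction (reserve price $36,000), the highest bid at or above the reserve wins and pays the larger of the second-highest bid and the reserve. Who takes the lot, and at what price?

Vickrey auction (reserve price $36,000): the highest bid at or above the reserve wins and pays the larger of the second-highest bid and the reserve.
Sorting bids: 58,000 (Ember) > 44,000 (Pike) > 42,000 (Stratus) > 34,000 (Alder)
Highest eligible bid: Ember at $58,000.
Second-highest bid $44,000 exceeds the reserve $36,000 → payment $44,000.

Ember pays $44,000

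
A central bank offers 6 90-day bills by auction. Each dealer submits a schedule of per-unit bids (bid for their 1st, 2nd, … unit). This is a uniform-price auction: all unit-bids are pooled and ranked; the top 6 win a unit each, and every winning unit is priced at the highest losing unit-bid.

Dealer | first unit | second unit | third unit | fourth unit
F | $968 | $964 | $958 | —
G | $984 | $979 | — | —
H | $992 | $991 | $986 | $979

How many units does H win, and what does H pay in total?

H: 4 units, pays $3,872

All unit-bids, highest first — top 6: 992 (H-1), 991 (H-2), 986 (H-3), 984 (G-1), 979 (G-2), 979 (H-4)
Highest rejected unit-bid = $968.
H wins 4 unit(s) at $968 each.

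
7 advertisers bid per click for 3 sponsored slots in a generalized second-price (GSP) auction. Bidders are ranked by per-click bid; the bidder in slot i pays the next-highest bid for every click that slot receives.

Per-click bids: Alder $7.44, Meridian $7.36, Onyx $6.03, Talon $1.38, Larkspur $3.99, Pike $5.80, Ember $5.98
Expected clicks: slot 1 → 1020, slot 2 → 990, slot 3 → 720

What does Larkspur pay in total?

Per-click bids in order: $7.44 (Alder) > $7.36 (Meridian) > $6.03 (Onyx) > $5.98 (Ember) > …
Larkspur ranks below slot 3 → no slot, pays nothing.

Larkspur pays $0.00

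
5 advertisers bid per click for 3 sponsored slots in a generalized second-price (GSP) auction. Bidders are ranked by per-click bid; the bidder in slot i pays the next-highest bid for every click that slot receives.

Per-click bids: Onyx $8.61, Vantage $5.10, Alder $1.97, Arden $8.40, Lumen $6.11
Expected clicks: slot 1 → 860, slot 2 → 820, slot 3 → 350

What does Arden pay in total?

Arden pays $5010.20

Sorting advertisers: $8.61 (Onyx) > $8.40 (Arden) > $6.11 (Lumen) > $5.10 (Vantage) > …
Arden holds slot 2 → pays next bid $6.11 × 820 clicks = $5010.20.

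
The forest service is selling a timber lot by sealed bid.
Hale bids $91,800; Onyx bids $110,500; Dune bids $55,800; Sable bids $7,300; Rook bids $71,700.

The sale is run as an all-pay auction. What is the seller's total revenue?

Bids in order: 110,500 (Onyx) > 91,800 (Hale) > 71,700 (Rook) > 55,800 (Dune) > 7,300 (Sable)
Every bidder forfeits their bid regardless of winning.
Revenue = 91,800 + 110,500 + 55,800 + 7,300 + 71,700 = $337,100.

Total revenue: $337,100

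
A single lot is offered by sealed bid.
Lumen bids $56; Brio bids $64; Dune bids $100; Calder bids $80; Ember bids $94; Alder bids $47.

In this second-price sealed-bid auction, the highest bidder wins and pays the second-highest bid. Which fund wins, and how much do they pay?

Second-price sealed-bid auction: the highest bidder wins and pays the second-highest bid.
Sorting bids: 100 (Dune) > 94 (Ember) > 80 (Calder) > 64 (Brio) > 56 (Lumen) > 47 (Alder)
Dune is highest; pays the second-highest bid, $94.

Dune pays $94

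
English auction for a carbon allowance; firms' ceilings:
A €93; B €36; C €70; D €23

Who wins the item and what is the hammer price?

A wins at €70

Sorting limits: 93 (A) > 70 (C) > 36 (B) > 23 (D)
Once the price passes €70, only A is left; the hammer falls at C's limit of €70.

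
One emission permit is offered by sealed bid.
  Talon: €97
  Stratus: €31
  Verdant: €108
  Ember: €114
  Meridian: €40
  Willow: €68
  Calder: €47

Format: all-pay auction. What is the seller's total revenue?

Total revenue: €505

Bids in order: 114 (Ember) > 108 (Verdant) > 97 (Talon) > 68 (Willow) > 47 (Calder) > 40 (Meridian) > …
Ember wins with the top bid; all bids are sunk regardless.
Every bidder forfeits their bid regardless of winning.
Revenue = 97 + 31 + 108 + 114 + 40 + 68 + 47 = €505.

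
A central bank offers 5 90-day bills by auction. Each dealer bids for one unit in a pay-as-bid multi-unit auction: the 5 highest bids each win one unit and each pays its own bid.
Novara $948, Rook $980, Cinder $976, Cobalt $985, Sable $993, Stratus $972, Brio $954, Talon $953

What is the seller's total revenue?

Total revenue: $4,906

Sorting: 993 (Sable), 985 (Cobalt), 980 (Rook), 976 (Cinder), 972 (Stratus), 954 (Brio), 953 (Talon), …
Top 5: Sable, Cobalt, Rook, Cinder, Stratus.
Total revenue = 993 + 985 + 980 + 976 + 972 = $4,906.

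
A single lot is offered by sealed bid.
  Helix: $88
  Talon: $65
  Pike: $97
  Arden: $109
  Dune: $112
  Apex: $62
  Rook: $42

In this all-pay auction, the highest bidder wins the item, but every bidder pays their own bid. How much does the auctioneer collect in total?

Bids in order: 112 (Dune) > 109 (Arden) > 97 (Pike) > 88 (Helix) > 65 (Talon) > 62 (Apex) > …
Every bidder forfeits their bid regardless of winning.
Revenue = 88 + 65 + 97 + 109 + 112 + 62 + 42 = $575.

Total revenue: $575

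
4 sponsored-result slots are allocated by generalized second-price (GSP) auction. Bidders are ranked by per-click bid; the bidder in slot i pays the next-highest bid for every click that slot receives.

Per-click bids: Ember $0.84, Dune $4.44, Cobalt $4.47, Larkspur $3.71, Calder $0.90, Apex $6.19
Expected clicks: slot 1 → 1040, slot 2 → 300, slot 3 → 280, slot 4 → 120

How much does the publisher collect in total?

Per-click bids in order: $6.19 (Apex) > $4.47 (Cobalt) > $4.44 (Dune) > $3.71 (Larkspur) > $0.90 (Calder) > …
Slot 1: Apex pays $4.47 × 1040 = $4648.80
Slot 2: Cobalt pays $4.44 × 300 = $1332.00
Slot 3: Dune pays $3.71 × 280 = $1038.80
Slot 4: Larkspur pays $0.90 × 120 = $108.00
Total = $7127.60

Total revenue: $7127.60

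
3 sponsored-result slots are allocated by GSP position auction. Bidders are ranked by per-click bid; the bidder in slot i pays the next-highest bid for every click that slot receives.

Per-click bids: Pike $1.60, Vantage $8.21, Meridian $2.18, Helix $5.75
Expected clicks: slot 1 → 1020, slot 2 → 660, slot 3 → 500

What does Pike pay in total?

Per-click bids in order: $8.21 (Vantage) > $5.75 (Helix) > $2.18 (Meridian) > $1.60 (Pike)
Pike ranks below slot 3 → no slot, pays nothing.

Pike pays $0.00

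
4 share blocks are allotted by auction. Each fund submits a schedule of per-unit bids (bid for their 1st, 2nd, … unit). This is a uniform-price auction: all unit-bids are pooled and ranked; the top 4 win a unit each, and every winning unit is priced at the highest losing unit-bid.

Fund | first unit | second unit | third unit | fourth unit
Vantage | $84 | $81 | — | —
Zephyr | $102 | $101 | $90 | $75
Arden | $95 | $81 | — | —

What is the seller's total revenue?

Pooled unit-bids ranked (top 4): 102 (Zephyr-1), 101 (Zephyr-2), 95 (Arden-1), 90 (Zephyr-3)
First bid not allocated: $84.
Allocation: Arden 1, Zephyr 3. Every unit priced at $84.
Revenue = 4 × 84 = $336.

Total revenue: $336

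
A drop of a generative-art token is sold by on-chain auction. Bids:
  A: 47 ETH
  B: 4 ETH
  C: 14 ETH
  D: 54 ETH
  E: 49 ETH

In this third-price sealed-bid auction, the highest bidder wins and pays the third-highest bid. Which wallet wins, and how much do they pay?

D pays 47 ETH

Sorting bids: 54 (D) > 49 (E) > 47 (A) > 14 (C) > 4 (B)
D is highest; pays the third-highest bid, 47 ETH.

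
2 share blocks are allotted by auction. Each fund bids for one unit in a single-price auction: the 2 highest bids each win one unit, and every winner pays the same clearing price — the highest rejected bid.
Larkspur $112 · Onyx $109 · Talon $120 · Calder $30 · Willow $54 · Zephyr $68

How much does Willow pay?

Willow pays $0

Ordering the bids: 120 (Talon), 112 (Larkspur), 109 (Onyx), 68 (Zephyr), …
The 2 highest are Talon, Larkspur.
Clearing price = highest rejected bid = $109.
Willow does not win → pays $0.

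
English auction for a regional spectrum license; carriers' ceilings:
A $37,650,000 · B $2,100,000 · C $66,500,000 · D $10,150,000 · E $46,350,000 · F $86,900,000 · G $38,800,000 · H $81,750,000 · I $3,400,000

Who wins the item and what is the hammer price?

Limits ranked: 86,900,000 (F) > 81,750,000 (H) > 66,500,000 (C) > 46,350,000 (E) > 38,800,000 (G) > 37,650,000 (A) > …
H is the last rival to drop out, at $81,750,000; F remains and wins at that price.

F wins at $81,750,000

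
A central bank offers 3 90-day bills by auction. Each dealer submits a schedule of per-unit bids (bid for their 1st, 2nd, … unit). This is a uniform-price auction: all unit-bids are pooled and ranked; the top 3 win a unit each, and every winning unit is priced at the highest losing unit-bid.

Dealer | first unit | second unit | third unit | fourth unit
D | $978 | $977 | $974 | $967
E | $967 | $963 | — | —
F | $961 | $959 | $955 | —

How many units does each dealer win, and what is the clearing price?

All unit-bids, highest first — top 3: 978 (D-1), 977 (D-2), 974 (D-3)
The (k+1)-th unit-bid is $967.
Allocation: D 3.

D 3; clearing price $967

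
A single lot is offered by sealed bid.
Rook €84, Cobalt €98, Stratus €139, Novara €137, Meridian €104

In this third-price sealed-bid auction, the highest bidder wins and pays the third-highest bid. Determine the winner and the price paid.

Stratus pays €104

Bids ranked: 139 (Stratus) > 137 (Novara) > 104 (Meridian) > 98 (Cobalt) > 84 (Rook)
Stratus is highest; pays the third-highest bid, €104.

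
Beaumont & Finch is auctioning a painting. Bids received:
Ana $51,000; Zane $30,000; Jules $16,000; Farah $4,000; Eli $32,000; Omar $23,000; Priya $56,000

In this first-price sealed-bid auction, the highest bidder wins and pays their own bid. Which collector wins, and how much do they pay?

First-price sealed-bid auction: the highest bidder wins and pays their own bid.
Bids in order: 56,000 (Priya) > 51,000 (Ana) > 32,000 (Eli) > 30,000 (Zane) > 23,000 (Omar) > 16,000 (Jules) > …
Priya is highest → pays own bid, $56,000.

Priya pays $56,000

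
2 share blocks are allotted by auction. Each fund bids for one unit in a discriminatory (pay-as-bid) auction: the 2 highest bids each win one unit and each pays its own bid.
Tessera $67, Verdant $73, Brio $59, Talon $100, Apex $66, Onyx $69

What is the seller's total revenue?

Bids ranked high→low: 100 (Talon), 73 (Verdant), 69 (Onyx), 67 (Tessera), …
Winners (2 units): Talon, Verdant.
Total revenue = 100 + 73 = $173.

Total revenue: $173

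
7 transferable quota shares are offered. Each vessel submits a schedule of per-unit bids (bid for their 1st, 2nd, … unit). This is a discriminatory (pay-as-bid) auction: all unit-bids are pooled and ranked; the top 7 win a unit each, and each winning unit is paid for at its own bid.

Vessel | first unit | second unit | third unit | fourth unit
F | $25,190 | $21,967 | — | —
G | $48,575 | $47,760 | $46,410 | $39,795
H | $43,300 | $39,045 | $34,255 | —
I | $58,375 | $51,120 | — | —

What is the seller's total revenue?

Merging the schedules and taking the best 7: 58,375 (I-1), 51,120 (I-2), 48,575 (G-1), 47,760 (G-2), 46,410 (G-3), 43,300 (H-1), 39,795 (G-4)
Next rejected bid: $39,045 (not a price — pay-as-bid).
Each winning unit pays its own bid.
Revenue = 58,375 + 51,120 + 48,575 + 47,760 + 46,410 + 43,300 + 39,795 = $335,335.

Total revenue: $335,335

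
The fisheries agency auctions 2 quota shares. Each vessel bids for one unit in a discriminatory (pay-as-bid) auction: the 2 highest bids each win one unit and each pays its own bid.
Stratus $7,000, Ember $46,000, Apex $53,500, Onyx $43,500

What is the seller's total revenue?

Total revenue: $99,500

Bids ranked high→low: 53,500 (Apex), 46,000 (Ember), 43,500 (Onyx), 7,000 (Stratus)
The 2 highest are Apex, Ember.
Total revenue = 53,500 + 46,000 = $99,500.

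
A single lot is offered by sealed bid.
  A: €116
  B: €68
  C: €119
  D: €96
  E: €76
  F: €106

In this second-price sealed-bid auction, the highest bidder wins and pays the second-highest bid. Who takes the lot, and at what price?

C pays €116

Second-price sealed-bid auction: the highest bidder wins and pays the second-highest bid.
Bids ranked: 119 (C) > 116 (A) > 106 (F) > 96 (D) > 76 (E) > 68 (B)
C wins with the highest bid; price is set by the runner-up at €116.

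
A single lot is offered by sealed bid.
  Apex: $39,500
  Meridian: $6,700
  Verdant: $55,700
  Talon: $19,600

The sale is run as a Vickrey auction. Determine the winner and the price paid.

Sorting bids: 55,700 (Verdant) > 39,500 (Apex) > 19,600 (Talon) > 6,700 (Meridian)
Verdant is highest; pays the second-highest bid, $39,500.

Verdant pays $39,500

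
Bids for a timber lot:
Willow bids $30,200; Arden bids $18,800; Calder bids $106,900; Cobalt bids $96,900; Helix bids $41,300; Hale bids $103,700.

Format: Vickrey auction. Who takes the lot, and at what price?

Calder pays $103,700

Bids in order: 106,900 (Calder) > 103,700 (Hale) > 96,900 (Cobalt) > 41,300 (Helix) > 30,200 (Willow) > 18,800 (Arden)
Calder wins with the highest bid; price is set by the runner-up at $103,700.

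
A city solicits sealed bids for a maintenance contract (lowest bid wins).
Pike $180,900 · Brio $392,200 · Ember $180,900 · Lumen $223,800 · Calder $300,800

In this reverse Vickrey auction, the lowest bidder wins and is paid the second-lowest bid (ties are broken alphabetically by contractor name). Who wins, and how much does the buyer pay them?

Ember is paid $180,900

Sorting bids: 180,900 (Ember) < 180,900 (Pike) < 223,800 (Lumen) < 300,800 (Calder) < 392,200 (Brio)
Tie at $180,900 → Ember wins by tie-break.
Second-price: Ember is paid Pike's bid of $180,900.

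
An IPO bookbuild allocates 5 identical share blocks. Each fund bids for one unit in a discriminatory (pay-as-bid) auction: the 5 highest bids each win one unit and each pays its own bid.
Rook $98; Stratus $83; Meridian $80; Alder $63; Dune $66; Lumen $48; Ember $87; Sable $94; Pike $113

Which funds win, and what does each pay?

Ordering the bids: 113 (Pike), 98 (Rook), 94 (Sable), 87 (Ember), 83 (Stratus), 80 (Meridian), 66 (Dune), …
Winners (5 units): Pike, Rook, Sable, Ember, Stratus.
Each winner pays its own bid: Pike $113, Rook $98, Sable $94, Ember $87, Stratus $83.

Pike $113, Rook $98, Sable $94, Ember $87, Stratus $83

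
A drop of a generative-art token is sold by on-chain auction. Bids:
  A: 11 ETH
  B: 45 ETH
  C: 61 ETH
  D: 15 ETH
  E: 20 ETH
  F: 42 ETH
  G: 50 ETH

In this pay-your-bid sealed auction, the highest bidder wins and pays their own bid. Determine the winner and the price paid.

C pays 61 ETH

Bids ranked: 61 (C) > 50 (G) > 45 (B) > 42 (F) > 20 (E) > 15 (D) > …
C has the highest bid and pays exactly that: 61 ETH.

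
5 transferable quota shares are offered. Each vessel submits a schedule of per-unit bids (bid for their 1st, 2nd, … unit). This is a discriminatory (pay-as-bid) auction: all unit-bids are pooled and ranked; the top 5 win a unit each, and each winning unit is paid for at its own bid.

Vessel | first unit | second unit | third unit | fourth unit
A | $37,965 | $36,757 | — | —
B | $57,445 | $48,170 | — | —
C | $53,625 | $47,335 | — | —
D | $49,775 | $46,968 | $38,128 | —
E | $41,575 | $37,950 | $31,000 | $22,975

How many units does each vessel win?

Merging the schedules and taking the best 5: 57,445 (B-1), 53,625 (C-1), 49,775 (D-1), 48,170 (B-2), 47,335 (C-2)
Next rejected bid: $46,968 (not a price — pay-as-bid).
Allocation: B 2, C 2, D 1.

B 2, C 2, D 1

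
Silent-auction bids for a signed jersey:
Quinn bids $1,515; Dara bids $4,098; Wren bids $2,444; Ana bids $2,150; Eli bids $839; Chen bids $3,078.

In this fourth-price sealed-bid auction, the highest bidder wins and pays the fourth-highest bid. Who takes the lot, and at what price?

Dara pays $2,150

Fourth-price sealed-bid auction: the highest bidder wins and pays the fourth-highest bid.
Bids in order: 4,098 (Dara) > 3,078 (Chen) > 2,444 (Wren) > 2,150 (Ana) > 1,515 (Quinn) > 839 (Eli)
Dara is highest; pays the fourth-highest bid, $2,150.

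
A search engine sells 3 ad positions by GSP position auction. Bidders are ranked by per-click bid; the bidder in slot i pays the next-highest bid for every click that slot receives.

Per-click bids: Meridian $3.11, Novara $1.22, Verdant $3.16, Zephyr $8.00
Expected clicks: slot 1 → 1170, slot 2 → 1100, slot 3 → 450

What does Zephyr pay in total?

Zephyr pays $3697.20

Ranked by bid: $8.00 (Zephyr) > $3.16 (Verdant) > $3.11 (Meridian) > $1.22 (Novara)
Zephyr holds slot 1 → pays next bid $3.16 × 1170 clicks = $3697.20.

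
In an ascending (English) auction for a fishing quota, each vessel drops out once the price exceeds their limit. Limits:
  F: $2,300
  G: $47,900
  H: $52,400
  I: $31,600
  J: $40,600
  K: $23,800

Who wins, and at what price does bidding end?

Ascending (English) auction: the price rises until one bidder remains; the winner pays the price at which the last rival dropped out.
Limits ranked: 52,400 (H) > 47,900 (G) > 40,600 (J) > 31,600 (I) > 23,800 (K) > 2,300 (F)
Once the price passes $47,900, only H is left; the hammer falls at G's limit of $47,900.

H wins at $47,900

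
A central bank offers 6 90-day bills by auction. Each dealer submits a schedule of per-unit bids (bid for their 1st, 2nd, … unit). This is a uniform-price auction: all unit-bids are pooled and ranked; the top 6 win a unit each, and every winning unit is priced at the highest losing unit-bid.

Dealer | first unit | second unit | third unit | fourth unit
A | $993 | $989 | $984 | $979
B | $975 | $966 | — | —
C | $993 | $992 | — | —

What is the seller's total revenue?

Total revenue: $5,850

Merging the schedules and taking the best 6: 993 (A-1), 993 (C-1), 992 (C-2), 989 (A-2), 984 (A-3), 979 (A-4)
Highest rejected unit-bid = $975.
Allocation: A 4, C 2. Every unit priced at $975.
Revenue = 6 × 975 = $5,850.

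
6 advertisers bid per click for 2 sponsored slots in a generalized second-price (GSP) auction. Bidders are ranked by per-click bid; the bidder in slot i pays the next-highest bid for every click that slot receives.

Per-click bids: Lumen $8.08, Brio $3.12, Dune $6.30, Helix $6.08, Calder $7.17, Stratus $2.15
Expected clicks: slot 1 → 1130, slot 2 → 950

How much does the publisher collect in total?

Total revenue: $14087.10

Sorting advertisers: $8.08 (Lumen) > $7.17 (Calder) > $6.30 (Dune) > …
Slot 1: Lumen pays $7.17 × 1130 = $8102.10
Slot 2: Calder pays $6.30 × 950 = $5985.00
Total = $14087.10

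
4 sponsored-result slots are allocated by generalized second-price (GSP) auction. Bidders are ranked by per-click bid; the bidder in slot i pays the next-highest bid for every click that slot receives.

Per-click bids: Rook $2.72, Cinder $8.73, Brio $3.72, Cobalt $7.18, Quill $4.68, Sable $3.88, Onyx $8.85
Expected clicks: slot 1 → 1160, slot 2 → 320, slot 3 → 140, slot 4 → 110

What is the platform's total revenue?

Total revenue: $13506.40

Per-click bids in order: $8.85 (Onyx) > $8.73 (Cinder) > $7.18 (Cobalt) > $4.68 (Quill) > $3.88 (Sable) > …
Slot 1: Onyx pays $8.73 × 1160 = $10126.80
Slot 2: Cinder pays $7.18 × 320 = $2297.60
Slot 3: Cobalt pays $4.68 × 140 = $655.20
Slot 4: Quill pays $3.88 × 110 = $426.80
Total = $13506.40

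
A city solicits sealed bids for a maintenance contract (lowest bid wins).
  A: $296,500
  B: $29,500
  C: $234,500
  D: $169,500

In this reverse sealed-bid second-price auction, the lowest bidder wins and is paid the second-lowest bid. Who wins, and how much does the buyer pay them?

Sorting bids: 29,500 (B) < 169,500 (D) < 234,500 (C) < 296,500 (A)
B wins with the lowest bid; price is set by the runner-up at $169,500.

B is paid $169,500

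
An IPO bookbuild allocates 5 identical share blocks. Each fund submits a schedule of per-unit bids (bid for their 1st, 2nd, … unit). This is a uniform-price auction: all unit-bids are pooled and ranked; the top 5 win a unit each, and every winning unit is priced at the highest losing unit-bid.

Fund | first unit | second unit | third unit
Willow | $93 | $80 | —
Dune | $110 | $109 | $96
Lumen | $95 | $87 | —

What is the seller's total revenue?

Merging the schedules and taking the best 5: 110 (Dune-1), 109 (Dune-2), 96 (Dune-3), 95 (Lumen-1), 93 (Willow-1)
The (k+1)-th unit-bid is $87.
Allocation: Dune 3, Lumen 1, Willow 1. Every unit priced at $87.
Revenue = 5 × 87 = $435.

Total revenue: $435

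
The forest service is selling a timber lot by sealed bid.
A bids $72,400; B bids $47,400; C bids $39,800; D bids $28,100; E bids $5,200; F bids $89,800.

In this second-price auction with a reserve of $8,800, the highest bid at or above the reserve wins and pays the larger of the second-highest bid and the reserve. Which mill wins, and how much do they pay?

F pays $72,400

Rule: the highest bid at or above the reserve wins and pays the larger of the second-highest bid and the reserve.
Bids in order: 89,800 (F) > 72,400 (A) > 47,400 (B) > 39,800 (C) > 28,100 (D) > 5,200 (E)
F has the top bid at or above the reserve ($89,800).
Second-highest bid $72,400 exceeds the reserve $8,800 → payment $72,400.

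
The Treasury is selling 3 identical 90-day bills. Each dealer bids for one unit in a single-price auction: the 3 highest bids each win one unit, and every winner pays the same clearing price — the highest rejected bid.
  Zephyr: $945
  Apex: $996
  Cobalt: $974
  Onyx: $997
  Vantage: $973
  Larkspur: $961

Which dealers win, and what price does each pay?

Ordering the bids: 997 (Onyx), 996 (Apex), 974 (Cobalt), 973 (Vantage), 961 (Larkspur), …
Top 3: Onyx, Apex, Cobalt.
Highest unsuccessful bid: $973 → clearing price.

Onyx, Apex, Cobalt; each pays $973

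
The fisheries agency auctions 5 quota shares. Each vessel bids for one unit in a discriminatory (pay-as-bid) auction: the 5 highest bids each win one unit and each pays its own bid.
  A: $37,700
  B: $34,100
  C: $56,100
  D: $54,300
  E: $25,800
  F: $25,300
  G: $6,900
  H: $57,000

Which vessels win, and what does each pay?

Sorting: 57,000 (H), 56,100 (C), 54,300 (D), 37,700 (A), 34,100 (B), 25,800 (E), 25,300 (F), …
The 5 highest are H, C, D, A, B.
Each winner pays its own bid: H $57,000, C $56,100, D $54,300, A $37,700, B $34,100.

H $57,000, C $56,100, D $54,300, A $37,700, B $34,100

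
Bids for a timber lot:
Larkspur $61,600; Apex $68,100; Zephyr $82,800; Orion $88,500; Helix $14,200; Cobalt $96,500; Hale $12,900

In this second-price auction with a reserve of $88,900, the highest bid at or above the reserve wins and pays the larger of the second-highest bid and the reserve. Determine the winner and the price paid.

Cobalt pays $88,900

Sorting bids: 96,500 (Cobalt) > 88,500 (Orion) > 82,800 (Zephyr) > 68,100 (Apex) > 61,600 (Larkspur) > 14,200 (Helix) > …
Highest eligible bid: Cobalt at $96,500.
max(second-highest $88,500, reserve $88,900) = $88,900.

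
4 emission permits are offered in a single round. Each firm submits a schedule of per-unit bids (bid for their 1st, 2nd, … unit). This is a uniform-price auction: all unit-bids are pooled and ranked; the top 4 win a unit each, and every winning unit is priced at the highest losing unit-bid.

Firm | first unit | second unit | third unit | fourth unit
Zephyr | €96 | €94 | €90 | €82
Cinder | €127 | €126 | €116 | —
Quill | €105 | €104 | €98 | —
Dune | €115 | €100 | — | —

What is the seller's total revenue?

Total revenue: €420

All unit-bids, highest first — top 4: 127 (Cinder-1), 126 (Cinder-2), 116 (Cinder-3), 115 (Dune-1)
The (k+1)-th unit-bid is €105.
Allocation: Cinder 3, Dune 1. Every unit priced at €105.
Revenue = 4 × 105 = €420.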